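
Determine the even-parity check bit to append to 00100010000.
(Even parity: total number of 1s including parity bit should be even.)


Number of 1s in data: 2
Parity bit: 0

0


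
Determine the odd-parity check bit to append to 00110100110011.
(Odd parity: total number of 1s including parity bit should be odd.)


Number of 1s in data: 7
Parity bit: 0

0


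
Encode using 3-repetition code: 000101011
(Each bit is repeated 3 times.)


Each bit -> 3 copies

000000000111000111000111111


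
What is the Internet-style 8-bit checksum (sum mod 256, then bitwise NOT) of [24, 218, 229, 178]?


Sum = 649 mod 256 = 137
Complement = 118

118


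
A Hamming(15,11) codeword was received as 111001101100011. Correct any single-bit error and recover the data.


Syndrome = 3: error at position 3

Data: 00111100011 (corrected bit 3)


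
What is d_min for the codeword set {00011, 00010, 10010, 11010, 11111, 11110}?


Comparing all pairs, minimum distance: 1
Can detect 0 errors, correct 0 errors

1


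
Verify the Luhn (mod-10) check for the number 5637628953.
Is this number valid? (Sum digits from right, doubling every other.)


Luhn sum = 45
45 mod 10 = 5

Invalid (Luhn sum mod 10 = 5)


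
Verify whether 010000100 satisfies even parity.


Number of 1s: 2

Yes, parity is correct (2 ones)


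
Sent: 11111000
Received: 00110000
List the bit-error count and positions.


XOR: 11001000

3 error(s) at position(s): 0, 1, 4


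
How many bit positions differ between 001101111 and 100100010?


XOR: 101001101
Count of 1s: 5

5


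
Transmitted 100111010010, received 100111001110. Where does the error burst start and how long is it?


XOR: 000000011100

Burst at position 7, length 3


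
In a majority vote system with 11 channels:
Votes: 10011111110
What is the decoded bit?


Ones: 8 out of 11
Threshold: 6

1 (8/11 voted 1)


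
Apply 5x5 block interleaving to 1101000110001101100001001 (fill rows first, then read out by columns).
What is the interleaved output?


Matrix:
  11010
  00110
  00110
  11000
  01001
Read columns: 1001010011011001110000001

1001010011011001110000001


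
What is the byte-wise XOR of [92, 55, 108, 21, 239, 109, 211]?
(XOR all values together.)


XOR chain: 92 ^ 55 ^ 108 ^ 21 ^ 239 ^ 109 ^ 211 = 67

67


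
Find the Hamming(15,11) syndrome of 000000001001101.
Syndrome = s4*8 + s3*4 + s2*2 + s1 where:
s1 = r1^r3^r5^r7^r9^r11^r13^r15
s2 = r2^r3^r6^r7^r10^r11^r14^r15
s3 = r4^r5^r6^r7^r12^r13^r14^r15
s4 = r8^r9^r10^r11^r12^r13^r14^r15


s1=1, s2=1, s3=1, s4=0

Syndrome = 7 (error at position 7)


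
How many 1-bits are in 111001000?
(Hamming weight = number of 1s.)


Counting 1s in 111001000

4


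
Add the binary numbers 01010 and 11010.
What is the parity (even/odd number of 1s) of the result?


01010 = 10
11010 = 26
Sum = 36 = 100100
1s count = 2

even parity (2 ones in 100100)


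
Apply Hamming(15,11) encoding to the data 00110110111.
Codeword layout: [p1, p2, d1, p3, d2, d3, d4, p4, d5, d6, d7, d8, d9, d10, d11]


Parity bits: p1=0, p2=0, p3=1, p4=1

000101110110111


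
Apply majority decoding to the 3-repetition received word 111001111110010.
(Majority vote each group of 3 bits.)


Groups: 111, 001, 111, 110, 010
Majority votes: 10110

10110


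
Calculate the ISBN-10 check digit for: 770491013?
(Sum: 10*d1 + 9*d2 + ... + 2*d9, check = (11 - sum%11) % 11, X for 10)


Weighted sum: 229
229 mod 11 = 9

Check digit: 2


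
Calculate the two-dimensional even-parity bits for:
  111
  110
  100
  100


Row parities: 1011
Column parities: 001

Row P: 1011, Col P: 001, Corner: 1


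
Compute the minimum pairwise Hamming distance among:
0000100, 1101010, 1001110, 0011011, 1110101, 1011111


Comparing all pairs, minimum distance: 2
Can detect 1 errors, correct 0 errors

2


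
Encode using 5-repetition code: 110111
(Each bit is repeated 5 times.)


Each bit -> 5 copies

111111111100000111111111111111


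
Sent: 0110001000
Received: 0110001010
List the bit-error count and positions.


XOR: 0000000010

1 error(s) at position(s): 8


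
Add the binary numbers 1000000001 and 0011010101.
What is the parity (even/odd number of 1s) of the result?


1000000001 = 513
0011010101 = 213
Sum = 726 = 1011010110
1s count = 6

even parity (6 ones in 1011010110)


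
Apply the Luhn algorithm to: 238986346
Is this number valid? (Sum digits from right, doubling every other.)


Luhn sum = 53
53 mod 10 = 3

Invalid (Luhn sum mod 10 = 3)


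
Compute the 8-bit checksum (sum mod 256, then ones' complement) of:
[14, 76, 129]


Sum = 219 mod 256 = 219
Complement = 36

36


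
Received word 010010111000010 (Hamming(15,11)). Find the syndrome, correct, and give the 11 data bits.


Syndrome = 15: error at position 15

Data: 01011000011 (corrected bit 15)


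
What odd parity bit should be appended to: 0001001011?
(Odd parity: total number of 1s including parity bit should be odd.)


Number of 1s in data: 4
Parity bit: 1

1


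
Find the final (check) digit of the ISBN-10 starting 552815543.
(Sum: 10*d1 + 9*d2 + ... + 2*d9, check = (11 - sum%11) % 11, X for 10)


Weighted sum: 236
236 mod 11 = 5

Check digit: 6


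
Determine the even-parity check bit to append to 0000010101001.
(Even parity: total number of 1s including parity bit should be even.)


Number of 1s in data: 4
Parity bit: 0

0


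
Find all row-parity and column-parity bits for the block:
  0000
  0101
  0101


Row parities: 000
Column parities: 0000

Row P: 000, Col P: 0000, Corner: 0


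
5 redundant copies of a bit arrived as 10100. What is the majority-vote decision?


Ones: 2 out of 5
Threshold: 3

0 (2/5 voted 1)


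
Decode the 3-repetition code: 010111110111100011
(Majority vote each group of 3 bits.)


Groups: 010, 111, 110, 111, 100, 011
Majority votes: 011101

011101


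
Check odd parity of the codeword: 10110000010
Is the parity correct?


Number of 1s: 4

No, parity error (4 ones)


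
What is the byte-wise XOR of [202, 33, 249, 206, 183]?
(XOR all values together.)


XOR chain: 202 ^ 33 ^ 249 ^ 206 ^ 183 = 107

107


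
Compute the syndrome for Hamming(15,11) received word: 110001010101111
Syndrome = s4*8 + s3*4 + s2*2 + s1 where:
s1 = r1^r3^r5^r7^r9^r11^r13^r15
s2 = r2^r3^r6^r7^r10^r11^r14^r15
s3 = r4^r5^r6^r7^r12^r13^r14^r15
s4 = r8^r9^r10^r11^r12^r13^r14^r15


s1=1, s2=1, s3=1, s4=0

Syndrome = 7 (error at position 7)


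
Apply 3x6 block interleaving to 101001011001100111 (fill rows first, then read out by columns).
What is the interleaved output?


Matrix:
  101001
  011001
  100111
Read columns: 101010110001001111

101010110001001111


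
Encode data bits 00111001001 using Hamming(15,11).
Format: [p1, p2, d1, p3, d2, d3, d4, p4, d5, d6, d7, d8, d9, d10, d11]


Parity bits: p1=1, p2=1, p3=0, p4=1

110001111001001


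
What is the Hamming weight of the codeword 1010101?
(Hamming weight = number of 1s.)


Counting 1s in 1010101

4


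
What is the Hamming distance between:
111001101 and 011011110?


XOR: 100010011
Count of 1s: 4

4


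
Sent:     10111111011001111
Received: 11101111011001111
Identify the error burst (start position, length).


XOR: 01010000000000000

Burst at position 1, length 3


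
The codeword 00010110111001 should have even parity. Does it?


Number of 1s: 7

No, parity error (7 ones)


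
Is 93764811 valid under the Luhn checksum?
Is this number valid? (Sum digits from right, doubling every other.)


Luhn sum = 42
42 mod 10 = 2

Invalid (Luhn sum mod 10 = 2)


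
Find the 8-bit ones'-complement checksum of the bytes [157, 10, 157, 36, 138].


Sum = 498 mod 256 = 242
Complement = 13

13


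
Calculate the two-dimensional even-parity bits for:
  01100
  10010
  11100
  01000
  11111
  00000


Row parities: 001110
Column parities: 10101

Row P: 001110, Col P: 10101, Corner: 1


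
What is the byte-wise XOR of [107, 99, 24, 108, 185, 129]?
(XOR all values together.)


XOR chain: 107 ^ 99 ^ 24 ^ 108 ^ 185 ^ 129 = 68

68


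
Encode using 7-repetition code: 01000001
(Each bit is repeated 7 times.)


Each bit -> 7 copies

00000001111111000000000000000000000000000000000001111111


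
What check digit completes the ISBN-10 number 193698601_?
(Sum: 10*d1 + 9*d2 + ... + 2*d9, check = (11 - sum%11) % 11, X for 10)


Weighted sum: 277
277 mod 11 = 2

Check digit: 9


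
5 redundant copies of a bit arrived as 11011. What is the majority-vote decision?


Ones: 4 out of 5
Threshold: 3

1 (4/5 voted 1)


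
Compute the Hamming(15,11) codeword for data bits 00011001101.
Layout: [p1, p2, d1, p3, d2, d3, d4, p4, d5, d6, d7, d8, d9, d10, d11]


Parity bits: p1=0, p2=0, p3=0, p4=0

000000101001101


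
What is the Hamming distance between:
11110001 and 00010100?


XOR: 11100101
Count of 1s: 5

5


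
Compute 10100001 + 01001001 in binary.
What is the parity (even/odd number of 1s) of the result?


10100001 = 161
01001001 = 73
Sum = 234 = 11101010
1s count = 5

odd parity (5 ones in 11101010)


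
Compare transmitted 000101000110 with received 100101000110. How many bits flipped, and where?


XOR: 100000000000

1 error(s) at position(s): 0


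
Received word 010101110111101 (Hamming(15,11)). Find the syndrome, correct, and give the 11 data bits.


Syndrome = 0: no error detected

Data: 00110111101 (no errors)


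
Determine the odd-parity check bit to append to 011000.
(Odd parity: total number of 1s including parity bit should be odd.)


Number of 1s in data: 2
Parity bit: 1

1


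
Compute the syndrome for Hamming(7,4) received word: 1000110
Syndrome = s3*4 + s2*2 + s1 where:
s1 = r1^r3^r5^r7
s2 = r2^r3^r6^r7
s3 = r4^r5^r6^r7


s1=0, s2=1, s3=0

Syndrome = 2 (error at position 2)


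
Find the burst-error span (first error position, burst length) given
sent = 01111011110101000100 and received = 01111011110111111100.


XOR: 00000000000010111000

Burst at position 12, length 5


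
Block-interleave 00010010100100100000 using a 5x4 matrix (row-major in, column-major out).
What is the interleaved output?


Matrix:
  0001
  0010
  1001
  0010
  0000
Read columns: 00100000000101010100

00100000000101010100


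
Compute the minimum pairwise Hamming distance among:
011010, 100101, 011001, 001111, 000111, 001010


Comparing all pairs, minimum distance: 1
Can detect 0 errors, correct 0 errors

1


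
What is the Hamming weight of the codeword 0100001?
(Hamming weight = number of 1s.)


Counting 1s in 0100001

2


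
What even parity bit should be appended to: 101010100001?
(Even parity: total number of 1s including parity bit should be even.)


Number of 1s in data: 5
Parity bit: 1

1


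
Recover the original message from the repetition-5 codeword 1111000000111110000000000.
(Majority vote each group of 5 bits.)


Groups: 11110, 00000, 11111, 00000, 00000
Majority votes: 10100

10100


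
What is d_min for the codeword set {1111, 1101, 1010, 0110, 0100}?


Comparing all pairs, minimum distance: 1
Can detect 0 errors, correct 0 errors

1


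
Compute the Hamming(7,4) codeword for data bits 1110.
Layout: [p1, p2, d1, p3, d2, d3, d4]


Parity bits: p1=0, p2=0, p3=0

0010110


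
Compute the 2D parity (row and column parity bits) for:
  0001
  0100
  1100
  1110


Row parities: 1101
Column parities: 0111

Row P: 1101, Col P: 0111, Corner: 1


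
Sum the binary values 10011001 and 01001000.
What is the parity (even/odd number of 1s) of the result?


10011001 = 153
01001000 = 72
Sum = 225 = 11100001
1s count = 4

even parity (4 ones in 11100001)


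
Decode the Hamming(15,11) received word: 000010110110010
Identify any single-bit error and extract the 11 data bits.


Syndrome = 5: error at position 5

Data: 00010110010 (corrected bit 5)


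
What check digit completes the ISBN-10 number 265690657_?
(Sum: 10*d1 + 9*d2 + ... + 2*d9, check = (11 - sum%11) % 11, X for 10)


Weighted sum: 263
263 mod 11 = 10

Check digit: 1


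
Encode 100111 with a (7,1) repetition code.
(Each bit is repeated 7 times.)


Each bit -> 7 copies

111111100000000000000111111111111111111111


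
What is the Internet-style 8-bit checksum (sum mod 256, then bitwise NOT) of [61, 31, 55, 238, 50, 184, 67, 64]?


Sum = 750 mod 256 = 238
Complement = 17

17


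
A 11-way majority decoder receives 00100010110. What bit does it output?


Ones: 4 out of 11
Threshold: 6

0 (4/11 voted 1)


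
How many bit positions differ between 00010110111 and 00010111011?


XOR: 00000001100
Count of 1s: 2

2


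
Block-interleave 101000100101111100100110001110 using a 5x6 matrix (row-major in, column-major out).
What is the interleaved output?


Matrix:
  101000
  100101
  111100
  100110
  001110
Read columns: 111100010010101011110001101000

111100010010101011110001101000


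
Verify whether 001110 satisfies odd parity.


Number of 1s: 3

Yes, parity is correct (3 ones)


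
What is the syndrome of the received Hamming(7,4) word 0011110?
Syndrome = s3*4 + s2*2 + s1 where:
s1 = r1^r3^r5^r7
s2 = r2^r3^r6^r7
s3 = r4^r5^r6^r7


s1=0, s2=0, s3=1

Syndrome = 4 (error at position 4)


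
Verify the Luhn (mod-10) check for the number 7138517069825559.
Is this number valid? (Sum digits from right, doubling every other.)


Luhn sum = 64
64 mod 10 = 4

Invalid (Luhn sum mod 10 = 4)


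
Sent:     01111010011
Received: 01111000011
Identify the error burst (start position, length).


XOR: 00000010000

Burst at position 6, length 1


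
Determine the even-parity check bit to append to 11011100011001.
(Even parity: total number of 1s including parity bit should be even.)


Number of 1s in data: 8
Parity bit: 0

0


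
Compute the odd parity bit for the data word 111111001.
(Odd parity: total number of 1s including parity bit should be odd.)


Number of 1s in data: 7
Parity bit: 0

0


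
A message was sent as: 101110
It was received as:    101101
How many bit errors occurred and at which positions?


XOR: 000011

2 error(s) at position(s): 4, 5


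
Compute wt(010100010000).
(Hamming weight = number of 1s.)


Counting 1s in 010100010000

3


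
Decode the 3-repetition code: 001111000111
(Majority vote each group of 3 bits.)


Groups: 001, 111, 000, 111
Majority votes: 0101

0101


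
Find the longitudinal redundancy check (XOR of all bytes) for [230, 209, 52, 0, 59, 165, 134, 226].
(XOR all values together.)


XOR chain: 230 ^ 209 ^ 52 ^ 0 ^ 59 ^ 165 ^ 134 ^ 226 = 249

249


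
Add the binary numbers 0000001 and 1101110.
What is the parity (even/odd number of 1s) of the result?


0000001 = 1
1101110 = 110
Sum = 111 = 1101111
1s count = 6

even parity (6 ones in 1101111)


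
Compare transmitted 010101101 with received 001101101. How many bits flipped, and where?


XOR: 011000000

2 error(s) at position(s): 1, 2


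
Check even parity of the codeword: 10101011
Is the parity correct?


Number of 1s: 5

No, parity error (5 ones)


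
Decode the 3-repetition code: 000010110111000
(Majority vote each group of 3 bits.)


Groups: 000, 010, 110, 111, 000
Majority votes: 00110

00110


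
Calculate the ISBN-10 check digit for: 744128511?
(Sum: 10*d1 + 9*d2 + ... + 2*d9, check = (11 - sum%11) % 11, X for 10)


Weighted sum: 222
222 mod 11 = 2

Check digit: 9


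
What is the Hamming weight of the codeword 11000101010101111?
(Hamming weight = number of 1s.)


Counting 1s in 11000101010101111

10


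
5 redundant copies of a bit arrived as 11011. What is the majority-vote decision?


Ones: 4 out of 5
Threshold: 3

1 (4/5 voted 1)


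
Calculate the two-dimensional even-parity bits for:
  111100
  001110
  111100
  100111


Row parities: 0100
Column parities: 101001

Row P: 0100, Col P: 101001, Corner: 1


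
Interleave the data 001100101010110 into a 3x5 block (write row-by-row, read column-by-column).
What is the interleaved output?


Matrix:
  00110
  01010
  10110
Read columns: 001010101111000

001010101111000


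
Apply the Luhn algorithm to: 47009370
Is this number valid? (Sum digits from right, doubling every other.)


Luhn sum = 32
32 mod 10 = 2

Invalid (Luhn sum mod 10 = 2)


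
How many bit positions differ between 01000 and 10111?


XOR: 11111
Count of 1s: 5

5


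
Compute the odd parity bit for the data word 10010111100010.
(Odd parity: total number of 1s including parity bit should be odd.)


Number of 1s in data: 7
Parity bit: 0

0


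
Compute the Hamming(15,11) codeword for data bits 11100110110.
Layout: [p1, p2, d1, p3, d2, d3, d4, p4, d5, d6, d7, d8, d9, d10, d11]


Parity bits: p1=0, p2=1, p3=0, p4=0

011011000110110


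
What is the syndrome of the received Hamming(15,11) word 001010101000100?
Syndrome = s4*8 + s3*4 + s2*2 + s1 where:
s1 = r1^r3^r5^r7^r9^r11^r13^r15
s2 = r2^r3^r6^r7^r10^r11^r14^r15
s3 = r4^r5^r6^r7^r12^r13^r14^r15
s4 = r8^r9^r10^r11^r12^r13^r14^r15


s1=1, s2=0, s3=1, s4=0

Syndrome = 5 (error at position 5)


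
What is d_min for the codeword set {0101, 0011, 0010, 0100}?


Comparing all pairs, minimum distance: 1
Can detect 0 errors, correct 0 errors

1


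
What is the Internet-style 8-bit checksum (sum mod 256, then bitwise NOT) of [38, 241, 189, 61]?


Sum = 529 mod 256 = 17
Complement = 238

238


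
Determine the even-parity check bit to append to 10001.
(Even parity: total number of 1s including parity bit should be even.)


Number of 1s in data: 2
Parity bit: 0

0


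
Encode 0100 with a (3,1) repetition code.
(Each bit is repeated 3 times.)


Each bit -> 3 copies

000111000000


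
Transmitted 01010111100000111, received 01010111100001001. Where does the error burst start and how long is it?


XOR: 00000000000001110

Burst at position 13, length 3


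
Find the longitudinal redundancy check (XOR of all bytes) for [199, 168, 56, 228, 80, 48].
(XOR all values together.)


XOR chain: 199 ^ 168 ^ 56 ^ 228 ^ 80 ^ 48 = 211

211


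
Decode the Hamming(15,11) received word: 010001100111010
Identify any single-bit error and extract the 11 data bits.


Syndrome = 0: no error detected

Data: 00110111010 (no errors)


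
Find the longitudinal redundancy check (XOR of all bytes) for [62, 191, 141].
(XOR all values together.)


XOR chain: 62 ^ 191 ^ 141 = 12

12


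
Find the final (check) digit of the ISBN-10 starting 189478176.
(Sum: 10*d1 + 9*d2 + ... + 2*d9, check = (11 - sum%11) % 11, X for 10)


Weighted sum: 301
301 mod 11 = 4

Check digit: 7


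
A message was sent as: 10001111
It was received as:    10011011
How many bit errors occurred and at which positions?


XOR: 00010100

2 error(s) at position(s): 3, 5


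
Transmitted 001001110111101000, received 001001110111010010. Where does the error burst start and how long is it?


XOR: 000000000000111010

Burst at position 12, length 5


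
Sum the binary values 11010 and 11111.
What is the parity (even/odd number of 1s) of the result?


11010 = 26
11111 = 31
Sum = 57 = 111001
1s count = 4

even parity (4 ones in 111001)


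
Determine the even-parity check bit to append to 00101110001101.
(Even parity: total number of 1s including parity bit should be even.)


Number of 1s in data: 7
Parity bit: 1

1


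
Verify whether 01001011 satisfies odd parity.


Number of 1s: 4

No, parity error (4 ones)


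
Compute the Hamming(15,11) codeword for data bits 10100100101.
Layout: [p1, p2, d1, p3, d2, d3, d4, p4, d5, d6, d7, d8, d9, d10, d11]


Parity bits: p1=1, p2=0, p3=1, p4=1

101101010100101


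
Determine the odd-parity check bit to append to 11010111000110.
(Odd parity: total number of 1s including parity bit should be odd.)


Number of 1s in data: 8
Parity bit: 1

1


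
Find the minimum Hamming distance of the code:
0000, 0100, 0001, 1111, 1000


Comparing all pairs, minimum distance: 1
Can detect 0 errors, correct 0 errors

1


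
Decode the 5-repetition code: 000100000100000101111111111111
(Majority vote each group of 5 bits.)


Groups: 00010, 00001, 00000, 10111, 11111, 11111
Majority votes: 000111

000111


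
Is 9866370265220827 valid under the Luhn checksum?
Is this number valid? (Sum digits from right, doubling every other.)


Luhn sum = 74
74 mod 10 = 4

Invalid (Luhn sum mod 10 = 4)


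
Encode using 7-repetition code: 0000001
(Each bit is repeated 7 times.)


Each bit -> 7 copies

0000000000000000000000000000000000000000001111111


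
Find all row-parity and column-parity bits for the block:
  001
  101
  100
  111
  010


Row parities: 10111
Column parities: 101

Row P: 10111, Col P: 101, Corner: 0


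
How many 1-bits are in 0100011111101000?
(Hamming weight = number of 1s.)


Counting 1s in 0100011111101000

8


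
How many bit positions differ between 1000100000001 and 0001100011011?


XOR: 1001000011010
Count of 1s: 5

5


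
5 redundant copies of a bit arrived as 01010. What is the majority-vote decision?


Ones: 2 out of 5
Threshold: 3

0 (2/5 voted 1)


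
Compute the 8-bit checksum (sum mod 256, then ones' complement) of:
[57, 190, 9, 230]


Sum = 486 mod 256 = 230
Complement = 25

25


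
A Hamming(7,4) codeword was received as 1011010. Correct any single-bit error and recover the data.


Syndrome = 0: no error detected

Data: 1010 (no errors)


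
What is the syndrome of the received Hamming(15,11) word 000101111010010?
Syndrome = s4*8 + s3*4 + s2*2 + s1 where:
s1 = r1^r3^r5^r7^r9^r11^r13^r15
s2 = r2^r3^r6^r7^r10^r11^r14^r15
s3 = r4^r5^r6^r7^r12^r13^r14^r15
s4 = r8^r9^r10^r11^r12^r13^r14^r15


s1=1, s2=0, s3=0, s4=0

Syndrome = 1 (error at position 1)


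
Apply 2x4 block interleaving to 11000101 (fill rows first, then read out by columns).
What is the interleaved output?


Matrix:
  1100
  0101
Read columns: 10110001

10110001


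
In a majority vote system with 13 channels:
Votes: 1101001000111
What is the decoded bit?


Ones: 7 out of 13
Threshold: 7

1 (7/13 voted 1)


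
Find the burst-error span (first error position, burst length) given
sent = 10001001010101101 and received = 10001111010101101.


XOR: 00000110000000000

Burst at position 5, length 2


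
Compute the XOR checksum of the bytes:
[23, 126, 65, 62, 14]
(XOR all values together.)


XOR chain: 23 ^ 126 ^ 65 ^ 62 ^ 14 = 24

24


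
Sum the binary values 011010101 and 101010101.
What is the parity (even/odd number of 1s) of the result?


011010101 = 213
101010101 = 341
Sum = 554 = 1000101010
1s count = 4

even parity (4 ones in 1000101010)


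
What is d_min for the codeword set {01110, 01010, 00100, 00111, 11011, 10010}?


Comparing all pairs, minimum distance: 1
Can detect 0 errors, correct 0 errors

1


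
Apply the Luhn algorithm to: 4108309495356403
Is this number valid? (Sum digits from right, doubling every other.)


Luhn sum = 71
71 mod 10 = 1

Invalid (Luhn sum mod 10 = 1)


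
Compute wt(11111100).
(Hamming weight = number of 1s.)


Counting 1s in 11111100

6


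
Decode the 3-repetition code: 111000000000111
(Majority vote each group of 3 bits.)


Groups: 111, 000, 000, 000, 111
Majority votes: 10001

10001


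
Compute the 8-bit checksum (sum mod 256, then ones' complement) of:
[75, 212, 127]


Sum = 414 mod 256 = 158
Complement = 97

97


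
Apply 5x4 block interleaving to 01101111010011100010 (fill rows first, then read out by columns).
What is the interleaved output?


Matrix:
  0110
  1111
  0100
  1110
  0010
Read columns: 01010111101101101000

01010111101101101000


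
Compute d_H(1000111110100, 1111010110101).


XOR: 0111101000001
Count of 1s: 6

6


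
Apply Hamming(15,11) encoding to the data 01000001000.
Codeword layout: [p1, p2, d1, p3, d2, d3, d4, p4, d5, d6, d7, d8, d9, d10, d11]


Parity bits: p1=1, p2=0, p3=0, p4=1

100010010001000


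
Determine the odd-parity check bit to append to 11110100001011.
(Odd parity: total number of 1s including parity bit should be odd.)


Number of 1s in data: 8
Parity bit: 1

1


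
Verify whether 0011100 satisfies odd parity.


Number of 1s: 3

Yes, parity is correct (3 ones)


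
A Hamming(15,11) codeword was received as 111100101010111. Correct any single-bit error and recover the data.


Syndrome = 13: error at position 13

Data: 10011010011 (corrected bit 13)


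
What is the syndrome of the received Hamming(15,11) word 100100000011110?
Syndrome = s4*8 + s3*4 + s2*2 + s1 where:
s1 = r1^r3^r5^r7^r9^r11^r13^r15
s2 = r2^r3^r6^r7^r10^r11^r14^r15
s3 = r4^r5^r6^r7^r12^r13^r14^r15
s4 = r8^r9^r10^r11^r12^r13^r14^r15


s1=1, s2=0, s3=0, s4=0

Syndrome = 1 (error at position 1)


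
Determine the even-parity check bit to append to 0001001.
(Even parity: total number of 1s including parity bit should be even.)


Number of 1s in data: 2
Parity bit: 0

0


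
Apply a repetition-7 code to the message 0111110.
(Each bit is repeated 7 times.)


Each bit -> 7 copies

0000000111111111111111111111111111111111110000000


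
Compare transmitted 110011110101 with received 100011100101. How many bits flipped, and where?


XOR: 010000010000

2 error(s) at position(s): 1, 7


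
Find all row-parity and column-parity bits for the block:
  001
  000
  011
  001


Row parities: 1001
Column parities: 011

Row P: 1001, Col P: 011, Corner: 0


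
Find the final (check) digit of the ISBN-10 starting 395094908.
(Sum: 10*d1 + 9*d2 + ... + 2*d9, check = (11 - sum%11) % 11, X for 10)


Weighted sum: 277
277 mod 11 = 2

Check digit: 9


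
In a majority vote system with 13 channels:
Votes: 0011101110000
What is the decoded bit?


Ones: 6 out of 13
Threshold: 7

0 (6/13 voted 1)


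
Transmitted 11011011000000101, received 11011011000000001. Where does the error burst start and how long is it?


XOR: 00000000000000100

Burst at position 14, length 1


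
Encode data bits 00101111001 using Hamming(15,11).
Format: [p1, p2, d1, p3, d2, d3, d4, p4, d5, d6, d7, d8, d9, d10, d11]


Parity bits: p1=1, p2=0, p3=1, p4=1

100101011111001


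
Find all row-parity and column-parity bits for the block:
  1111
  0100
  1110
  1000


Row parities: 0111
Column parities: 1101

Row P: 0111, Col P: 1101, Corner: 1


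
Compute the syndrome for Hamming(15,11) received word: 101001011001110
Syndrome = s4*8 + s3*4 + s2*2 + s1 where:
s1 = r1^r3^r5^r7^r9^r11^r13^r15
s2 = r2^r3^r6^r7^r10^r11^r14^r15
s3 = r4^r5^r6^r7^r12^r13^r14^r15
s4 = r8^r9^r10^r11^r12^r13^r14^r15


s1=0, s2=1, s3=0, s4=1

Syndrome = 10 (error at position 10)


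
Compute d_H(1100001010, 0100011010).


XOR: 1000010000
Count of 1s: 2

2


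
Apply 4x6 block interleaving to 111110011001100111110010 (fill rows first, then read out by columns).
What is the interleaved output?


Matrix:
  111110
  011001
  100111
  110010
Read columns: 101111011100101010110110

101111011100101010110110


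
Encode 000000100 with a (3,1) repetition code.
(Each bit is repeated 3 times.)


Each bit -> 3 copies

000000000000000000111000000


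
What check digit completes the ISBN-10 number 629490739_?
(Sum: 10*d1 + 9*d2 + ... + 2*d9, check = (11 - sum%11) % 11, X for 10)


Weighted sum: 287
287 mod 11 = 1

Check digit: X


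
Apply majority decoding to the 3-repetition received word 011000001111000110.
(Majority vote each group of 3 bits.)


Groups: 011, 000, 001, 111, 000, 110
Majority votes: 100101

100101


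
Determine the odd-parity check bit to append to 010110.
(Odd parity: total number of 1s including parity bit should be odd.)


Number of 1s in data: 3
Parity bit: 0

0


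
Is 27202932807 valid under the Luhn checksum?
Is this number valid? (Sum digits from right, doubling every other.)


Luhn sum = 42
42 mod 10 = 2

Invalid (Luhn sum mod 10 = 2)


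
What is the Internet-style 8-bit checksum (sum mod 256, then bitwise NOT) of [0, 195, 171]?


Sum = 366 mod 256 = 110
Complement = 145

145


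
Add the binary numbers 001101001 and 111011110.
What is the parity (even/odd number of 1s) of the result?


001101001 = 105
111011110 = 478
Sum = 583 = 1001000111
1s count = 5

odd parity (5 ones in 1001000111)


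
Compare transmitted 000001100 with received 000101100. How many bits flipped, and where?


XOR: 000100000

1 error(s) at position(s): 3


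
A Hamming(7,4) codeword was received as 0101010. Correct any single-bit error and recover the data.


Syndrome = 0: no error detected

Data: 0010 (no errors)


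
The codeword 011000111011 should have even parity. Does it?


Number of 1s: 7

No, parity error (7 ones)


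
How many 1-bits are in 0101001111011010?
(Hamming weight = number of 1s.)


Counting 1s in 0101001111011010

9


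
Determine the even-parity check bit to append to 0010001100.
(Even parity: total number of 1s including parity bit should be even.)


Number of 1s in data: 3
Parity bit: 1

1


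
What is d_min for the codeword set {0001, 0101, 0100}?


Comparing all pairs, minimum distance: 1
Can detect 0 errors, correct 0 errors

1


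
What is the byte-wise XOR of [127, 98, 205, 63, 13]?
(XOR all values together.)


XOR chain: 127 ^ 98 ^ 205 ^ 63 ^ 13 = 226

226


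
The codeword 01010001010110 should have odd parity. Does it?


Number of 1s: 6

No, parity error (6 ones)


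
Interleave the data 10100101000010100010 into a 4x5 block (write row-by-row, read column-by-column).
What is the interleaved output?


Matrix:
  10100
  10100
  00101
  00010
Read columns: 11000000111000010010

11000000111000010010


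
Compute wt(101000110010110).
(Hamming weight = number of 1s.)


Counting 1s in 101000110010110

7


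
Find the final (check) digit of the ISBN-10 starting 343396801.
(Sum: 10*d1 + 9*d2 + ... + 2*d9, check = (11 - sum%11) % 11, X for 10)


Weighted sum: 229
229 mod 11 = 9

Check digit: 2


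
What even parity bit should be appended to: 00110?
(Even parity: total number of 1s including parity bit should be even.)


Number of 1s in data: 2
Parity bit: 0

0


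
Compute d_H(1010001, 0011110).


XOR: 1001111
Count of 1s: 5

5


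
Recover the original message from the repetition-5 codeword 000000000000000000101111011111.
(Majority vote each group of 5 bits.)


Groups: 00000, 00000, 00000, 00010, 11110, 11111
Majority votes: 000011

000011


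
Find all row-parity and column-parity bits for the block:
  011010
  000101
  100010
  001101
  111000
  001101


Row parities: 100111
Column parities: 000101

Row P: 100111, Col P: 000101, Corner: 0


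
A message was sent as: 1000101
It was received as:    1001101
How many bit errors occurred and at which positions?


XOR: 0001000

1 error(s) at position(s): 3


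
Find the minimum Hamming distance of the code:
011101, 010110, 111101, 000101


Comparing all pairs, minimum distance: 1
Can detect 0 errors, correct 0 errors

1


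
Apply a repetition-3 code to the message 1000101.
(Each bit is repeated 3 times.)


Each bit -> 3 copies

111000000000111000111


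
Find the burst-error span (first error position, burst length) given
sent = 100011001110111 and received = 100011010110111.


XOR: 000000011000000

Burst at position 7, length 2


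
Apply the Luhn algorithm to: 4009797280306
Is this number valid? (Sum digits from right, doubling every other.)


Luhn sum = 57
57 mod 10 = 7

Invalid (Luhn sum mod 10 = 7)


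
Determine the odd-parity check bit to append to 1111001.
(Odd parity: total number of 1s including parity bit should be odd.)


Number of 1s in data: 5
Parity bit: 0

0


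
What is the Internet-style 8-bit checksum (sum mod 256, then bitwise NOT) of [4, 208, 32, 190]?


Sum = 434 mod 256 = 178
Complement = 77

77


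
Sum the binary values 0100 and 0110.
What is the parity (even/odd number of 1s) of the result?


0100 = 4
0110 = 6
Sum = 10 = 1010
1s count = 2

even parity (2 ones in 1010)


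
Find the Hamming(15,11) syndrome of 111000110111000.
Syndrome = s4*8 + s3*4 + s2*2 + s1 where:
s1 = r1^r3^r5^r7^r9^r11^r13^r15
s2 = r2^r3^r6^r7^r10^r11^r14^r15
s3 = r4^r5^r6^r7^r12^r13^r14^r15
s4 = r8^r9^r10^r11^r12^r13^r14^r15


s1=0, s2=1, s3=0, s4=0

Syndrome = 2 (error at position 2)


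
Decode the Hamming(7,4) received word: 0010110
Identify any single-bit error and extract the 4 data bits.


Syndrome = 0: no error detected

Data: 1110 (no errors)


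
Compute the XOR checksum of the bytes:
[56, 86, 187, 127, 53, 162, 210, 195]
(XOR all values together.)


XOR chain: 56 ^ 86 ^ 187 ^ 127 ^ 53 ^ 162 ^ 210 ^ 195 = 44

44


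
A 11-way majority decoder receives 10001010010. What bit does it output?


Ones: 4 out of 11
Threshold: 6

0 (4/11 voted 1)


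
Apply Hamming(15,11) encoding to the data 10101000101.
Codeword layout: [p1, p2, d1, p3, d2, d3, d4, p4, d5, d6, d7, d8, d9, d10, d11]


Parity bits: p1=0, p2=1, p3=1, p4=1

011101011000101


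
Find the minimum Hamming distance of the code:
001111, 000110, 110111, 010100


Comparing all pairs, minimum distance: 2
Can detect 1 errors, correct 0 errors

2


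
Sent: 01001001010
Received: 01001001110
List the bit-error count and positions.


XOR: 00000000100

1 error(s) at position(s): 8


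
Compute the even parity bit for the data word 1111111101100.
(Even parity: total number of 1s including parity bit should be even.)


Number of 1s in data: 10
Parity bit: 0

0


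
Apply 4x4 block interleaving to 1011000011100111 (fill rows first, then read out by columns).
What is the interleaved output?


Matrix:
  1011
  0000
  1110
  0111
Read columns: 1010001110111001

1010001110111001


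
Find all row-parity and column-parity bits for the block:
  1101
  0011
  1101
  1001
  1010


Row parities: 10100
Column parities: 0000

Row P: 10100, Col P: 0000, Corner: 0


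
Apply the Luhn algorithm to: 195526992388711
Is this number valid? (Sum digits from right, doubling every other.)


Luhn sum = 72
72 mod 10 = 2

Invalid (Luhn sum mod 10 = 2)


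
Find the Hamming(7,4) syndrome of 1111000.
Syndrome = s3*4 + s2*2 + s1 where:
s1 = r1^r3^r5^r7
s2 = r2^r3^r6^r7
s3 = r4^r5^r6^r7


s1=0, s2=0, s3=1

Syndrome = 4 (error at position 4)


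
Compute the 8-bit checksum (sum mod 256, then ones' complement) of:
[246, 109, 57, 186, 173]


Sum = 771 mod 256 = 3
Complement = 252

252


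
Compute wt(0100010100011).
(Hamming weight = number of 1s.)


Counting 1s in 0100010100011

5


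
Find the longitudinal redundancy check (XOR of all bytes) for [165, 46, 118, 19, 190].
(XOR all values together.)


XOR chain: 165 ^ 46 ^ 118 ^ 19 ^ 190 = 80

80


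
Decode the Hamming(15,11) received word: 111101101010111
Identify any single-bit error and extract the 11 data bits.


Syndrome = 11: error at position 11

Data: 10111000111 (corrected bit 11)


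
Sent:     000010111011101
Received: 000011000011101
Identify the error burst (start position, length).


XOR: 000001111000000

Burst at position 5, length 4


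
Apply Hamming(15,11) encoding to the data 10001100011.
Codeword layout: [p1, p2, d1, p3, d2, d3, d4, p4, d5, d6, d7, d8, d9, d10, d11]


Parity bits: p1=1, p2=0, p3=0, p4=0

101000001100011


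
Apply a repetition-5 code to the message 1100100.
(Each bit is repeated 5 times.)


Each bit -> 5 copies

11111111110000000000111110000000000


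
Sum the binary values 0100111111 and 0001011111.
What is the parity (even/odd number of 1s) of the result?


0100111111 = 319
0001011111 = 95
Sum = 414 = 110011110
1s count = 6

even parity (6 ones in 110011110)


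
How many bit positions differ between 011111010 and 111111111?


XOR: 100000101
Count of 1s: 3

3


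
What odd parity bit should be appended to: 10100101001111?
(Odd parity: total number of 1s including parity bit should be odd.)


Number of 1s in data: 8
Parity bit: 1

1


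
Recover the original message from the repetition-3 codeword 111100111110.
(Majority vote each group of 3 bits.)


Groups: 111, 100, 111, 110
Majority votes: 1011

1011


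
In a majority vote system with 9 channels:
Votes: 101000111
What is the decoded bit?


Ones: 5 out of 9
Threshold: 5

1 (5/9 voted 1)


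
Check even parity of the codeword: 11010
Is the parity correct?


Number of 1s: 3

No, parity error (3 ones)


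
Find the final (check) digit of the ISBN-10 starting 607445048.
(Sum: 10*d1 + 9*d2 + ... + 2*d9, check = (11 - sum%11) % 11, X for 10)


Weighted sum: 221
221 mod 11 = 1

Check digit: X


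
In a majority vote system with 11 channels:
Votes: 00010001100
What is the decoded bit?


Ones: 3 out of 11
Threshold: 6

0 (3/11 voted 1)


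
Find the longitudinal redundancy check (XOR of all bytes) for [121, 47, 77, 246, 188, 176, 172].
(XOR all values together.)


XOR chain: 121 ^ 47 ^ 77 ^ 246 ^ 188 ^ 176 ^ 172 = 77

77


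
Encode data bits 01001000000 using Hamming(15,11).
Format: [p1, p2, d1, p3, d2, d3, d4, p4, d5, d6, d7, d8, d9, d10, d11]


Parity bits: p1=0, p2=0, p3=1, p4=1

000110011000000


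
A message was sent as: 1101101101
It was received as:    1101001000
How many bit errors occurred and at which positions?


XOR: 0000100101

3 error(s) at position(s): 4, 7, 9


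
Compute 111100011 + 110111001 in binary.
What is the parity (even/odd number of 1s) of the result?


111100011 = 483
110111001 = 441
Sum = 924 = 1110011100
1s count = 6

even parity (6 ones in 1110011100)


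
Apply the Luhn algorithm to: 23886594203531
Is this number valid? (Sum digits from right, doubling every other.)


Luhn sum = 65
65 mod 10 = 5

Invalid (Luhn sum mod 10 = 5)


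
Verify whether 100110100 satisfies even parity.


Number of 1s: 4

Yes, parity is correct (4 ones)


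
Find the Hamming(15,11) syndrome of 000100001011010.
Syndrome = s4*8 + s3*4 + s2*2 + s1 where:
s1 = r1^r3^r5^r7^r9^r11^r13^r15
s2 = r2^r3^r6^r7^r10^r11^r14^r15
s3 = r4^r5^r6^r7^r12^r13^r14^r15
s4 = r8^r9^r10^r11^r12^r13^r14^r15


s1=0, s2=0, s3=1, s4=0

Syndrome = 4 (error at position 4)


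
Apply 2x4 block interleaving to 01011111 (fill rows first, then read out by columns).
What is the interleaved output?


Matrix:
  0101
  1111
Read columns: 01110111

01110111


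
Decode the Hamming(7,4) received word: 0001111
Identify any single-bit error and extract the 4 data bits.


Syndrome = 0: no error detected

Data: 0111 (no errors)


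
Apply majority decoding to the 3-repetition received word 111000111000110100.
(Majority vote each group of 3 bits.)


Groups: 111, 000, 111, 000, 110, 100
Majority votes: 101010

101010


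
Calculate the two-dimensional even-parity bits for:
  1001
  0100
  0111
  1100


Row parities: 0110
Column parities: 0110

Row P: 0110, Col P: 0110, Corner: 0


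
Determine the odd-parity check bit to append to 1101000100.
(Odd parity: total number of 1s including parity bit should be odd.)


Number of 1s in data: 4
Parity bit: 1

1


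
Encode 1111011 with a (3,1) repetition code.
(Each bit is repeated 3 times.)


Each bit -> 3 copies

111111111111000111111


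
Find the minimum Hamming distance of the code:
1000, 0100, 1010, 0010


Comparing all pairs, minimum distance: 1
Can detect 0 errors, correct 0 errors

1


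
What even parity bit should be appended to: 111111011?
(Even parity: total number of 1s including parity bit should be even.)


Number of 1s in data: 8
Parity bit: 0

0
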